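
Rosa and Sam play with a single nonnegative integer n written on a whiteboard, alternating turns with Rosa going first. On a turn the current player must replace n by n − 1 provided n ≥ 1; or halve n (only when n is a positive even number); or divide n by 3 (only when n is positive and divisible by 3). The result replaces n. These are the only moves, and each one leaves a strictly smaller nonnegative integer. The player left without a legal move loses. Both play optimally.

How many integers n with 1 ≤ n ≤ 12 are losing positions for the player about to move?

Build the W/L table. Terminal = L. A non-terminal position is W if it has a move to some L; otherwise it is L.
n=0: no move → L
n=1: reaches L-position 0 → W
n=2: only reaches 1(W), which is W → L
n=3: reaches L-position 2 → W
n=4: reaches L-position 2 → W
n=5: only reaches 4(W), which is W → L
n=6: reaches L-position 2 → W
n=7: only reaches 6(W), which is W → L
n=8: reaches L-position 7 → W
n=9: only reaches 3(W), 8(W), all W → L
n=10: reaches L-position 5 → W
n=11: only reaches 10(W), which is W → L
n=12: reaches L-position 11 → W
L entries with 1 ≤ n ≤ 12 (n=0 is outside the asked range and is not counted): n = 2, 5, 7, 9, 11; that makes 5.

5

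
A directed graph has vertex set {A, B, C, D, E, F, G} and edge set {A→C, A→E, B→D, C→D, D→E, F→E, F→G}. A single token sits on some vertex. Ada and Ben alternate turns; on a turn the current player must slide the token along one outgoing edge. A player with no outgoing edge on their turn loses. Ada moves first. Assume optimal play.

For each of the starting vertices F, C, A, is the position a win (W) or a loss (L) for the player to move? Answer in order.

F: W, C: L, A: W

Use the standard recursion: the mover loses at a terminal position; elsewhere, the mover wins exactly when some move hands the opponent an L position.
Every edge goes from a vertex to one that appears earlier in the order E, G, F, D, C, B, A, so processing vertices in that order labels each vertex after all of its successors.
E: no outgoing edge → L
G: no outgoing edge → L
F: can move to G, which is L ⇒ W
D: can move to E, which is L ⇒ W
C: the only move is to D(W), a W ⇒ L
B: the only move is to D(W), a W ⇒ L
A: can move to C, which is L ⇒ W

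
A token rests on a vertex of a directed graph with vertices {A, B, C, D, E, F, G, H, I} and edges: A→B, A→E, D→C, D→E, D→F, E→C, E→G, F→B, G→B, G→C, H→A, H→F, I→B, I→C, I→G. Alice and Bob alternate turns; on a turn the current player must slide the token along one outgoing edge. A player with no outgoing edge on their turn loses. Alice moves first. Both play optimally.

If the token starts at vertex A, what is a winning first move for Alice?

Label each position W (a win for the player to move) or L (a loss). A position with no legal move is L; any other position is W exactly when some move reaches an L, and L when every move reaches a W.
Every edge goes from a vertex to one that appears earlier in the order B, C, G, F, E, D, I, A, H, so processing vertices in that order labels each vertex after all of its successors.
B: no outgoing edge → L
C: no outgoing edge → L
G: reaches L-position C → W
F: reaches L-position B → W
E: reaches L-position C → W
D: reaches L-position C → W
I: reaches L-position C → W
A: reaches L-position B → W
H: only reaches A(W), F(W), all W → L
From A, the L positions reachable in one move are: B.

Move to B.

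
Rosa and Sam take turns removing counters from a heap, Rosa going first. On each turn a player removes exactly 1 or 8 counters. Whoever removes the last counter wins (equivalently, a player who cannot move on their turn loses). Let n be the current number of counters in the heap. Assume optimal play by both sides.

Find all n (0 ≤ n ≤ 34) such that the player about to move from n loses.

0, 2, 4, 6, 9, 11, 13, 15, 18, 20, 22, 24, 27, 29, 31, 33

Positions with no move are L. A position that does have a move is losing for the player to move precisely when every available move leads to a winning position for the opponent. Fill in the labels:
n=0: no move → L
n=1: W (go to 0, an L position)
n=2: L (sole option 1(W) is W)
n=3: W (go to 2, an L position)
n=4: L (sole option 3(W) is W)
n=5: W (go to 4, an L position)
n=6: L (sole option 5(W) is W)
n=7: W (go to 6, an L position)
n=8: W (go to 0, an L position)
n=9: L (options 8(W), 1(W) are all W)
n=10: W (go to 9, an L position)
n=11: L (options 10(W), 3(W) are all W)
n=12: W (go to 11, an L position)
n=13: L (options 12(W), 5(W) are all W)
n=14: W (go to 13, an L position)
n=15: L (options 14(W), 7(W) are all W)
n=16: W (go to 15, an L position)
n=17: W (go to 9, an L position)
n=18: L (options 17(W), 10(W) are all W)
n=19: W (go to 18, an L position)
n=20: L (options 19(W), 12(W) are all W)
n=21: W (go to 20, an L position)
n=22: L (options 21(W), 14(W) are all W)
n=23: W (go to 22, an L position)
n=24: L (options 23(W), 16(W) are all W)
n=25: W (go to 24, an L position)
n=26: W (go to 18, an L position)
n=27: L (options 26(W), 19(W) are all W)
n=28: W (go to 27, an L position)
n=29: L (options 28(W), 21(W) are all W)
n=30: W (go to 29, an L position)
n=31: L (options 30(W), 23(W) are all W)
n=32: W (go to 31, an L position)
n=33: L (options 32(W), 25(W) are all W)
n=34: W (go to 33, an L position)
Reading off the rows marked L gives the requested list; there are 16 such values of n.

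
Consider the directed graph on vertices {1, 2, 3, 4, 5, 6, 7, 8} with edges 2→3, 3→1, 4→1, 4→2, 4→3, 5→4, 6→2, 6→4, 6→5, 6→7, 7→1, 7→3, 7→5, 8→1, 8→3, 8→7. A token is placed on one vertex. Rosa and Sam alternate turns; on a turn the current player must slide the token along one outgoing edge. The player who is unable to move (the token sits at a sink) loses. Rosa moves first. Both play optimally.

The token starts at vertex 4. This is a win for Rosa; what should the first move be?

Move to 2.

Work bottom-up. With no move the player to move loses. Otherwise the position is W if at least one move leads to an L position for the opponent, and L if every move leads to a W.
Every edge goes from a vertex to one that appears earlier in the order 1, 3, 2, 4, 5, 7, 8, 6, so processing vertices in that order labels each vertex after all of its successors.
1: no outgoing edge → L
3: →1(L), so W
2: →3(W) only, which is W, so L
4: →2(L), so W
5: →4(W) only, which is W, so L
7: →5(L), so W
8: →1(L), so W
6: →5(L), so W
From 4, the L positions reachable in one move are: 2, 1. Any move reaching one of these is winning.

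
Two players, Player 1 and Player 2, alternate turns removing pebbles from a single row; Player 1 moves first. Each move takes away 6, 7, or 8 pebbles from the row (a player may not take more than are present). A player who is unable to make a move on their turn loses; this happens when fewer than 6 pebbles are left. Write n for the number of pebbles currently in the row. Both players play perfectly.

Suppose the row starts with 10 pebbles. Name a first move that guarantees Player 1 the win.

Compute win/loss labels from the base case upward. A position with no move is L. Any other position is W if it can reach an L in one move, else L.
n=0: no move → L
n=1: no move → L
n=2: no move → L
n=3: no move → L
n=4: no move → L
n=5: no move → L
n=6: W (go to 0, an L position)
n=7: W (go to 1, an L position)
n=8: W (go to 2, an L position)
n=9: W (go to 3, an L position)
n=10: W (go to 4, an L position)
From 10, the L positions reachable in one move are: 4, 3, 2. Any move reaching one of these is winning.

Remove 6, leaving 4.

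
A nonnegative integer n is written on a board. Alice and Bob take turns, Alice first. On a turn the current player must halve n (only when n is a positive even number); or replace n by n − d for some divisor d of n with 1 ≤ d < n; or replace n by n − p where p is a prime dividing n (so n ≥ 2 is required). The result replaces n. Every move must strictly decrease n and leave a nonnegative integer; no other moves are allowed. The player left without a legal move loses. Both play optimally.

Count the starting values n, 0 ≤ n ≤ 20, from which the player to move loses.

6

Compute win/loss labels from the base case upward. A position with no move is L. Any other position is W if it can reach an L in one move, else L.
n=0: no move → L
n=1: no move → L
n=2: →0(L), so W
n=3: →0(L), so W
n=4: →2(W), 3(W) — all W, so L
n=5: →0(L), so W
n=6: →4(L), so W
n=7: →0(L), so W
n=8: →4(L), so W
n=9: →6(W), 8(W) — all W, so L
n=10: →9(L), so W
n=11: →0(L), so W
n=12: →9(L), so W
n=13: →0(L), so W
n=14: →7(W), 12(W), 13(W) — all W, so L
n=15: →14(L), so W
n=16: →14(L), so W
n=17: →0(L), so W
n=18: →9(L), so W
n=19: →0(L), so W
n=20: →10(W), 15(W), 16(W), 18(W), 19(W) — all W, so L
L entries with 0 ≤ n ≤ 20: n = 0, 1, 4, 9, 14, 20; that makes 6.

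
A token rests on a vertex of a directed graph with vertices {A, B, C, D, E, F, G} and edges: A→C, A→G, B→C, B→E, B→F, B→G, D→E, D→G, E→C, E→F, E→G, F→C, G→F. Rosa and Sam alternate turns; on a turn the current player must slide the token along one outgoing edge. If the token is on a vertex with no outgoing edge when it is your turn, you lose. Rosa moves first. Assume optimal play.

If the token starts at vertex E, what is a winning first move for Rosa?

Move to G.

Compute win/loss labels from the base case upward. A position with no move is L. Any other position is W if it can reach an L in one move, else L.
Every edge goes from a vertex to one that appears earlier in the order C, F, G, E, B, A, D, so processing vertices in that order labels each vertex after all of its successors.
C: no outgoing edge → L
F: W (go to C, an L position)
G: L (sole option F(W) is W)
E: W (go to G, an L position)
B: W (go to G, an L position)
A: W (go to G, an L position)
D: W (go to G, an L position)
From E, the L positions reachable in one move are: G, C. Any move reaching one of these is winning.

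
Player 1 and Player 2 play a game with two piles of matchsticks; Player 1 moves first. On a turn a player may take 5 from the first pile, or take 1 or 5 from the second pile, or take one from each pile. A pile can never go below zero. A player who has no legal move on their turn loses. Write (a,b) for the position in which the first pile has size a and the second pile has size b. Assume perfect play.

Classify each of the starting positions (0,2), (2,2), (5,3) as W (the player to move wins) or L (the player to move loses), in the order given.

(0,2): L, (2,2): L, (5,3): W

Positions with no move are L. A position that does have a move is losing for the player to move precisely when every available move leads to a winning position for the opponent. Fill in the labels:
No move ever increases a pile, so every position that can arise here has a ≤ 5 and b ≤ 3; it is enough to label the cells with 0 ≤ a ≤ 5 and 0 ≤ b ≤ 3.
Every move lowers a or b (never raises either), so fill the grid row by row in increasing a, and left to right within a row: each cell's successors are then already labelled.
      b=0  b=1  b=2  b=3
a=0:    L    W    L    W
a=1:    L    W    L    W
a=2:    L    W    L    W
a=3:    L    W    L    W
a=4:    L    W    L    W
a=5:    W    W    W    W
Cells with no legal move (terminal, hence L): (0,0), (1,0), (2,0), (3,0), (4,0).
The remaining L cells, each justified by listing all of its moves:
(0,2): only reaches (0,1)(W), which is W → L
(1,2): only reaches (1,1)(W), (0,1)(W), all W → L
(2,2): only reaches (2,1)(W), (1,1)(W), all W → L
(3,2): only reaches (3,1)(W), (2,1)(W), all W → L
(4,2): only reaches (4,1)(W), (3,1)(W), all W → L
Every other cell has at least one move into one of the L cells above, so it is W.
(0,2): one of the L cells justified above, so L
(2,2): one of the L cells justified above, so L
(5,3): the move to (4,2) reaches an L cell, so W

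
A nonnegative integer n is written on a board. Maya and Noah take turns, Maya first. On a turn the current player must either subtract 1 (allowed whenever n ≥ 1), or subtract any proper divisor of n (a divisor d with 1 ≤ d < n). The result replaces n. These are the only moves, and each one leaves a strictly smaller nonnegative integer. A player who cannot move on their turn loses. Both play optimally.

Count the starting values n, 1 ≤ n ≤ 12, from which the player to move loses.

5

Use the standard recursion: the mover loses at a terminal position; elsewhere, the mover wins exactly when some move hands the opponent an L position.
n=0: no move → L
n=1: →0(L), so W
n=2: →1(W) only, which is W, so L
n=3: →2(L), so W
n=4: →2(L), so W
n=5: →4(W) only, which is W, so L
n=6: →5(L), so W
n=7: →6(W) only, which is W, so L
n=8: →7(L), so W
n=9: →6(W), 8(W) — all W, so L
n=10: →5(L), so W
n=11: →10(W) only, which is W, so L
n=12: →9(L), so W
L entries with 1 ≤ n ≤ 12 (n=0 is outside the asked range and is not counted): n = 2, 5, 7, 9, 11; that makes 5.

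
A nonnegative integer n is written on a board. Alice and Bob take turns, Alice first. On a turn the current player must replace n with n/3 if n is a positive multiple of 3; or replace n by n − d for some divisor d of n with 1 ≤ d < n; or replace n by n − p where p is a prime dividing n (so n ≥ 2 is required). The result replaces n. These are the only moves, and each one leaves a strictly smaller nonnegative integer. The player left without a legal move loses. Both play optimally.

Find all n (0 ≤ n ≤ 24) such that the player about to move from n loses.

Compute win/loss labels from the base case upward. A position with no move is L. Any other position is W if it can reach an L in one move, else L.
n=0: no move → L
n=1: no move → L
n=2: can move to 0, which is L ⇒ W
n=3: can move to 0, which is L ⇒ W
n=4: moves to 2(W), 3(W); every one is W ⇒ L
n=5: can move to 0, which is L ⇒ W
n=6: can move to 4, which is L ⇒ W
n=7: can move to 0, which is L ⇒ W
n=8: can move to 4, which is L ⇒ W
n=9: moves to 3(W), 6(W), 8(W); every one is W ⇒ L
n=10: can move to 9, which is L ⇒ W
n=11: can move to 0, which is L ⇒ W
n=12: can move to 4, which is L ⇒ W
n=13: can move to 0, which is L ⇒ W
n=14: moves to 7(W), 12(W), 13(W); every one is W ⇒ L
n=15: can move to 14, which is L ⇒ W
n=16: can move to 14, which is L ⇒ W
n=17: can move to 0, which is L ⇒ W
n=18: can move to 9, which is L ⇒ W
n=19: can move to 0, which is L ⇒ W
n=20: moves to 10(W), 15(W), 16(W), 18(W), 19(W); every one is W ⇒ L
n=21: can move to 14, which is L ⇒ W
n=22: can move to 20, which is L ⇒ W
n=23: can move to 0, which is L ⇒ W
n=24: can move to 20, which is L ⇒ W
The losing starting values of n are exactly the entries labelled L in this table (6 of them).

0, 1, 4, 9, 14, 20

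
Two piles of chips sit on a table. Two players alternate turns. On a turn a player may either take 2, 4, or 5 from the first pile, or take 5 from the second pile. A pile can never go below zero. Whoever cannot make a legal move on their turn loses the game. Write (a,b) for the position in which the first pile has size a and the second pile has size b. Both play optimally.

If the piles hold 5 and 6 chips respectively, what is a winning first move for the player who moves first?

Work bottom-up. With no move the player to move loses. Otherwise the position is W if at least one move leads to an L position for the opponent, and L if every move leads to a W.
No move ever increases a pile, so every position that can arise here has a ≤ 5 and b ≤ 6; it is enough to label the cells with 0 ≤ a ≤ 5 and 0 ≤ b ≤ 6.
Every move lowers a or b (never raises either), so fill the grid row by row in increasing a, and left to right within a row: each cell's successors are then already labelled.
      b=0  b=1  b=2  b=3  b=4  b=5  b=6
a=0:    L    L    L    L    L    W    W
a=1:    L    L    L    L    L    W    W
a=2:    W    W    W    W    W    L    L
a=3:    W    W    W    W    W    L    L
a=4:    W    W    W    W    W    W    W
a=5:    W    W    W    W    W    W    W
Cells with no legal move (terminal, hence L): (0,0), (0,1), (0,2), (0,3), (0,4), (1,0), (1,1), (1,2), (1,3), (1,4).
The remaining L cells, each justified by listing all of its moves:
(2,5): L (options (0,5)(W), (2,0)(W) are all W)
(2,6): L (options (0,6)(W), (2,1)(W) are all W)
(3,5): L (options (1,5)(W), (3,0)(W) are all W)
(3,6): L (options (1,6)(W), (3,1)(W) are all W)
Every other cell has at least one move into one of the L cells above, so it is W.
From (5,6), the L positions reachable in one move are: (3,6).

Move to (3,6).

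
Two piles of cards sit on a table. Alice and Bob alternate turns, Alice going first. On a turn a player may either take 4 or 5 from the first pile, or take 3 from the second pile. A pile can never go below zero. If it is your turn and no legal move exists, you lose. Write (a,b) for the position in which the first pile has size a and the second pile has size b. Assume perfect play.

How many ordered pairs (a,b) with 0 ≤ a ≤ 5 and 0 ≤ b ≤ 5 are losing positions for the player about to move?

18

Use the standard recursion: the mover loses at a terminal position; elsewhere, the mover wins exactly when some move hands the opponent an L position.
Every move lowers a or b (never raises either), so fill the grid row by row in increasing a, and left to right within a row: each cell's successors are then already labelled.
      b=0  b=1  b=2  b=3  b=4  b=5
a=0:    L    L    L    W    W    W
a=1:    L    L    L    W    W    W
a=2:    L    L    L    W    W    W
a=3:    L    L    L    W    W    W
a=4:    W    W    W    L    L    L
a=5:    W    W    W    L    L    L
Cells with no legal move (terminal, hence L): (0,0), (0,1), (0,2), (1,0), (1,1), (1,2), (2,0), (2,1), (2,2), (3,0), (3,1), (3,2).
The remaining L cells, each justified by listing all of its moves:
(4,3): moves to (0,3)(W), (4,0)(W); every one is W ⇒ L
(4,4): moves to (0,4)(W), (4,1)(W); every one is W ⇒ L
(4,5): moves to (0,5)(W), (4,2)(W); every one is W ⇒ L
(5,3): moves to (1,3)(W), (0,3)(W), (5,0)(W); every one is W ⇒ L
(5,4): moves to (1,4)(W), (0,4)(W), (5,1)(W); every one is W ⇒ L
(5,5): moves to (1,5)(W), (0,5)(W), (5,2)(W); every one is W ⇒ L
Every other cell has at least one move into one of the L cells above, so it is W.
L cells per row: a=0: 3, a=1: 3, a=2: 3, a=3: 3, a=4: 3, a=5: 3; total 18.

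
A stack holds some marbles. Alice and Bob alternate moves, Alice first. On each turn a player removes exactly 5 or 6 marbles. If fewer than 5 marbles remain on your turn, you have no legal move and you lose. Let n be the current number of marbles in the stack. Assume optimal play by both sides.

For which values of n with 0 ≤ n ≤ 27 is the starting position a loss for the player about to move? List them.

0, 1, 2, 3, 4, 11, 12, 13, 14, 15, 22, 23, 24, 25, 26

Use the standard recursion: the mover loses at a terminal position; elsewhere, the mover wins exactly when some move hands the opponent an L position.
n=0: no move → L
n=1: no move → L
n=2: no move → L
n=3: no move → L
n=4: no move → L
n=5: reaches L-position 0 → W
n=6: reaches L-position 1 → W
n=7: reaches L-position 2 → W
n=8: reaches L-position 3 → W
n=9: reaches L-position 4 → W
n=10: reaches L-position 4 → W
n=11: only reaches 6(W), 5(W), all W → L
n=12: only reaches 7(W), 6(W), all W → L
n=13: only reaches 8(W), 7(W), all W → L
n=14: only reaches 9(W), 8(W), all W → L
n=15: only reaches 10(W), 9(W), all W → L
n=16: reaches L-position 11 → W
n=17: reaches L-position 12 → W
n=18: reaches L-position 13 → W
n=19: reaches L-position 14 → W
n=20: reaches L-position 15 → W
n=21: reaches L-position 15 → W
n=22: only reaches 17(W), 16(W), all W → L
n=23: only reaches 18(W), 17(W), all W → L
n=24: only reaches 19(W), 18(W), all W → L
n=25: only reaches 20(W), 19(W), all W → L
n=26: only reaches 21(W), 20(W), all W → L
n=27: reaches L-position 22 → W
The losing starting values of n are exactly the entries labelled L in this table (15 of them).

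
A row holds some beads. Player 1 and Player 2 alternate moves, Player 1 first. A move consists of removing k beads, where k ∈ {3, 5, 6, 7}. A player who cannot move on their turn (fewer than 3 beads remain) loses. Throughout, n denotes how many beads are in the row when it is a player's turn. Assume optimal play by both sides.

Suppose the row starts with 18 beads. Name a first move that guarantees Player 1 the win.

Remove 6, leaving 12.

Build the W/L table. Terminal = L. A non-terminal position is W if it has a move to some L; otherwise it is L.
n=0: no move → L
n=1: no move → L
n=2: no move → L
n=3: W (go to 0, an L position)
n=4: W (go to 1, an L position)
n=5: W (go to 2, an L position)
n=6: W (go to 1, an L position)
n=7: W (go to 2, an L position)
n=8: W (go to 2, an L position)
n=9: W (go to 2, an L position)
n=10: L (options 7(W), 5(W), 4(W), 3(W) are all W)
n=11: L (options 8(W), 6(W), 5(W), 4(W) are all W)
n=12: L (options 9(W), 7(W), 6(W), 5(W) are all W)
n=13: W (go to 10, an L position)
n=14: W (go to 11, an L position)
n=15: W (go to 12, an L position)
n=16: W (go to 11, an L position)
n=17: W (go to 12, an L position)
n=18: W (go to 12, an L position)
From 18, the L positions reachable in one move are: 12, 11. Any move reaching one of these is winning.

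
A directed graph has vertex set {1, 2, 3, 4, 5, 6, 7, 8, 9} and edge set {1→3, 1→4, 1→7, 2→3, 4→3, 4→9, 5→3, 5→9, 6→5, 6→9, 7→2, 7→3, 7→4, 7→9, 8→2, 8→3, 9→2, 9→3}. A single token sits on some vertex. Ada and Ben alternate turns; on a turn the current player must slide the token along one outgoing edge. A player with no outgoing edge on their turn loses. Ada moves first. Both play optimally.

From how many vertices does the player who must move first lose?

Work bottom-up. With no move the player to move loses. Otherwise the position is W if at least one move leads to an L position for the opponent, and L if every move leads to a W.
Every edge goes from a vertex to one that appears earlier in the order 3, 2, 9, 4, 7, 1, 5, 8, 6, so processing vertices in that order labels each vertex after all of its successors.
3: no outgoing edge → L
2: →3(L), so W
9: →3(L), so W
4: →3(L), so W
7: →3(L), so W
1: →3(L), so W
5: →3(L), so W
8: →3(L), so W
6: →5(W), 9(W) — all W, so L
The L vertices are 3, 6; that is 2 in all.

2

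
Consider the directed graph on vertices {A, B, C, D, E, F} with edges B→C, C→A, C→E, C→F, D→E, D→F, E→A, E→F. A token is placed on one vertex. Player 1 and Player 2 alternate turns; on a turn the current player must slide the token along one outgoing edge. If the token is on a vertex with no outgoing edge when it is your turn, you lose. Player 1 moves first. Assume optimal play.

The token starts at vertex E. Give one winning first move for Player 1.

Move to F.

Build the W/L table. Terminal = L. A non-terminal position is W if it has a move to some L; otherwise it is L.
Every edge goes from a vertex to one that appears earlier in the order A, F, E, C, D, B, so processing vertices in that order labels each vertex after all of its successors.
A: no outgoing edge → L
F: no outgoing edge → L
E: →F(L), so W
C: →F(L), so W
D: →F(L), so W
B: →C(W) only, which is W, so L
From E, the L positions reachable in one move are: F, A. Any move reaching one of these is winning.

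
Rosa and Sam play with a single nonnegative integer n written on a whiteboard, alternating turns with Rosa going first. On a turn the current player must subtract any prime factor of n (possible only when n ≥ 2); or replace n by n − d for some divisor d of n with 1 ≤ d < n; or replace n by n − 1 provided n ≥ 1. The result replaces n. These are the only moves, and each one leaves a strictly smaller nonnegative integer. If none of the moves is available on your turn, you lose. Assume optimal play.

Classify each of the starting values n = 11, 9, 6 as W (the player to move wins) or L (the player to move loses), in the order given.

Compute win/loss labels from the base case upward. A position with no move is L. Any other position is W if it can reach an L in one move, else L.
n=0: no move → L
n=1: →0(L), so W
n=2: →0(L), so W
n=3: →0(L), so W
n=4: →2(W), 3(W) — all W, so L
n=5: →0(L), so W
n=6: →4(L), so W
n=7: →0(L), so W
n=8: →4(L), so W
n=9: →6(W), 8(W) — all W, so L
n=10: →9(L), so W
n=11: →0(L), so W

11: W, 9: L, 6: W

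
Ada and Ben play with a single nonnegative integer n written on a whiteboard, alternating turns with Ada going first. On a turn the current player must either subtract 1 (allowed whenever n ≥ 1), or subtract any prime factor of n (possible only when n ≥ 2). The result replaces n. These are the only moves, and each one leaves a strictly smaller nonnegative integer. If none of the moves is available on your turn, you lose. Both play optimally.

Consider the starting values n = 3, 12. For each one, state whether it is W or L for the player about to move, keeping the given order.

Compute win/loss labels from the base case upward. A position with no move is L. Any other position is W if it can reach an L in one move, else L.
n=0: no move → L
n=1: can move to 0, which is L ⇒ W
n=2: can move to 0, which is L ⇒ W
n=3: can move to 0, which is L ⇒ W
n=4: moves to 2(W), 3(W); every one is W ⇒ L
n=5: can move to 0, which is L ⇒ W
n=6: can move to 4, which is L ⇒ W
n=7: can move to 0, which is L ⇒ W
n=8: moves to 6(W), 7(W); every one is W ⇒ L
n=9: can move to 8, which is L ⇒ W
n=10: can move to 8, which is L ⇒ W
n=11: can move to 0, which is L ⇒ W
n=12: moves to 9(W), 10(W), 11(W); every one is W ⇒ L

3: W, 12: L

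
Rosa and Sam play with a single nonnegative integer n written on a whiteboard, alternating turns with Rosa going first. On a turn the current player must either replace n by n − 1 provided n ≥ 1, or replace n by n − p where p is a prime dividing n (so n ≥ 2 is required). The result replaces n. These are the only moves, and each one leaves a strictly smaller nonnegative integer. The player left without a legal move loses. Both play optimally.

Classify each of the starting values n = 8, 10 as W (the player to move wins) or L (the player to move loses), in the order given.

Label each position W (a win for the player to move) or L (a loss). A position with no legal move is L; any other position is W exactly when some move reaches an L, and L when every move reaches a W.
n=0: no move → L
n=1: reaches L-position 0 → W
n=2: reaches L-position 0 → W
n=3: reaches L-position 0 → W
n=4: only reaches 2(W), 3(W), all W → L
n=5: reaches L-position 0 → W
n=6: reaches L-position 4 → W
n=7: reaches L-position 0 → W
n=8: only reaches 6(W), 7(W), all W → L
n=9: reaches L-position 8 → W
n=10: reaches L-position 8 → W

8: L, 10: W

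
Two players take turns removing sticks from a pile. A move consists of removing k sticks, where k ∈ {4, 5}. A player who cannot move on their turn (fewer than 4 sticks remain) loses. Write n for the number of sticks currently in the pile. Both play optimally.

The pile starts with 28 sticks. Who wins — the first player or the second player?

The second player wins.

Use the standard recursion: the mover loses at a terminal position; elsewhere, the mover wins exactly when some move hands the opponent an L position.
n=0: no move → L
n=1: no move → L
n=2: no move → L
n=3: no move → L
n=4: reaches L-position 0 → W
n=5: reaches L-position 1 → W
n=6: reaches L-position 2 → W
n=7: reaches L-position 3 → W
n=8: reaches L-position 3 → W
n=9: only reaches 5(W), 4(W), all W → L
n=10: only reaches 6(W), 5(W), all W → L
n=11: only reaches 7(W), 6(W), all W → L
n=12: only reaches 8(W), 7(W), all W → L
n=13: reaches L-position 9 → W
n=14: reaches L-position 10 → W
n=15: reaches L-position 11 → W
n=16: reaches L-position 12 → W
n=17: reaches L-position 12 → W
n=18: only reaches 14(W), 13(W), all W → L
n=19: only reaches 15(W), 14(W), all W → L
n=20: only reaches 16(W), 15(W), all W → L
n=21: only reaches 17(W), 16(W), all W → L
n=22: reaches L-position 18 → W
n=23: reaches L-position 19 → W
n=24: reaches L-position 20 → W
n=25: reaches L-position 21 → W
n=26: reaches L-position 21 → W
n=27: only reaches 23(W), 22(W), all W → L
n=28: only reaches 24(W), 23(W), all W → L
The starting position 28 is L: whatever the player to move does, the opponent receives a W position.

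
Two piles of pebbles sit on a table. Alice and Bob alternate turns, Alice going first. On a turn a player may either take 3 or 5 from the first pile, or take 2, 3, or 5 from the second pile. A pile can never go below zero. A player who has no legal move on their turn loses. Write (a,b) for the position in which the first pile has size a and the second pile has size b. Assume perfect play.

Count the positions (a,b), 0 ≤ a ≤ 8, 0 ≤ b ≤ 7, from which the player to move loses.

22

Label each position W (a win for the player to move) or L (a loss). A position with no legal move is L; any other position is W exactly when some move reaches an L, and L when every move reaches a W.
Every move lowers a or b (never raises either), so fill the grid row by row in increasing a, and left to right within a row: each cell's successors are then already labelled.
      b=0  b=1  b=2  b=3  b=4  b=5  b=6  b=7
a=0:    L    L    W    W    W    W    W    L
a=1:    L    L    W    W    W    W    W    L
a=2:    L    L    W    W    W    W    W    L
a=3:    W    W    L    L    W    W    W    W
a=4:    W    W    L    L    W    W    W    W
a=5:    W    W    L    L    W    W    W    W
a=6:    W    W    W    W    L    L    W    W
a=7:    W    W    W    W    L    L    W    W
a=8:    L    L    W    W    W    W    W    L
Cells with no legal move (terminal, hence L): (0,0), (0,1), (1,0), (1,1), (2,0), (2,1).
The remaining L cells, each justified by listing all of its moves:
(0,7): only reaches (0,5)(W), (0,4)(W), (0,2)(W), all W → L
(1,7): only reaches (1,5)(W), (1,4)(W), (1,2)(W), all W → L
(2,7): only reaches (2,5)(W), (2,4)(W), (2,2)(W), all W → L
(3,2): only reaches (0,2)(W), (3,0)(W), all W → L
(3,3): only reaches (0,3)(W), (3,1)(W), (3,0)(W), all W → L
(4,2): only reaches (1,2)(W), (4,0)(W), all W → L
(4,3): only reaches (1,3)(W), (4,1)(W), (4,0)(W), all W → L
(5,2): only reaches (2,2)(W), (0,2)(W), (5,0)(W), all W → L
(5,3): only reaches (2,3)(W), (0,3)(W), (5,1)(W), (5,0)(W), all W → L
(6,4): only reaches (3,4)(W), (1,4)(W), (6,2)(W), (6,1)(W), all W → L
(6,5): only reaches (3,5)(W), (1,5)(W), (6,3)(W), (6,2)(W), (6,0)(W), all W → L
(7,4): only reaches (4,4)(W), (2,4)(W), (7,2)(W), (7,1)(W), all W → L
(7,5): only reaches (4,5)(W), (2,5)(W), (7,3)(W), (7,2)(W), (7,0)(W), all W → L
(8,0): only reaches (5,0)(W), (3,0)(W), all W → L
(8,1): only reaches (5,1)(W), (3,1)(W), all W → L
(8,7): only reaches (5,7)(W), (3,7)(W), (8,5)(W), (8,4)(W), (8,2)(W), all W → L
Every other cell has at least one move into one of the L cells above, so it is W.
L cells per row: a=0: 3, a=1: 3, a=2: 3, a=3: 2, a=4: 2, a=5: 2, a=6: 2, a=7: 2, a=8: 3; total 22.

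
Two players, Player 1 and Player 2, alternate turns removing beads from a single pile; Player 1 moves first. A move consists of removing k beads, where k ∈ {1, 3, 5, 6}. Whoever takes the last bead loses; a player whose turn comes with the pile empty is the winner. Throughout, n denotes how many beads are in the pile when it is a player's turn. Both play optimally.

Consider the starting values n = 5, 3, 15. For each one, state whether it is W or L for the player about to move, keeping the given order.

Work bottom-up. With no move the player to move wins. Otherwise the position is W if at least one move leads to an L position for the opponent, and L if every move leads to a W.
n=0: no move; the opponent has just taken the last bead and therefore loses → W
n=1: L (sole option 0(W) is W)
n=2: W (go to 1, an L position)
n=3: L (options 2(W), 0(W) are all W)
n=4: W (go to 3, an L position)
n=5: L (options 4(W), 2(W), 0(W) are all W)
n=6: W (go to 5, an L position)
n=7: W (go to 1, an L position)
n=8: W (go to 5, an L position)
n=9: W (go to 3, an L position)
n=10: W (go to 5, an L position)
n=11: W (go to 5, an L position)
n=12: L (options 11(W), 9(W), 7(W), 6(W) are all W)
n=13: W (go to 12, an L position)
n=14: L (options 13(W), 11(W), 9(W), 8(W) are all W)
n=15: W (go to 14, an L position)

5: L, 3: L, 15: W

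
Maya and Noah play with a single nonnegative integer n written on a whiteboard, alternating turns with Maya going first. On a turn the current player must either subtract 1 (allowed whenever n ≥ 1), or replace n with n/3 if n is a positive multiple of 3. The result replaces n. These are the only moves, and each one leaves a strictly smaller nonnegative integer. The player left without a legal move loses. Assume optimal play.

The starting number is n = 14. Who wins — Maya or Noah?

Use the standard recursion: the mover loses at a terminal position; elsewhere, the mover wins exactly when some move hands the opponent an L position.
n=0: no move → L
n=1: can move to 0, which is L ⇒ W
n=2: the only move is to 1(W), a W ⇒ L
n=3: can move to 2, which is L ⇒ W
n=4: the only move is to 3(W), a W ⇒ L
n=5: can move to 4, which is L ⇒ W
n=6: can move to 2, which is L ⇒ W
n=7: the only move is to 6(W), a W ⇒ L
n=8: can move to 7, which is L ⇒ W
n=9: moves to 3(W), 8(W); every one is W ⇒ L
n=10: can move to 9, which is L ⇒ W
n=11: the only move is to 10(W), a W ⇒ L
n=12: can move to 4, which is L ⇒ W
n=13: the only move is to 12(W), a W ⇒ L
n=14: can move to 13, which is L ⇒ W
The starting position 14 is W: Maya should move to 13, handing over an L position.

Maya wins.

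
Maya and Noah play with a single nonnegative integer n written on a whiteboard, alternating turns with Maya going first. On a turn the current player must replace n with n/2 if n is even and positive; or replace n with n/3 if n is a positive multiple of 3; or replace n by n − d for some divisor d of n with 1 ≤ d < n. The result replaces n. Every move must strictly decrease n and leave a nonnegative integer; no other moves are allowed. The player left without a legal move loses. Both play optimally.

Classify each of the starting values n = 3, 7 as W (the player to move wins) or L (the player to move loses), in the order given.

Use the standard recursion: the mover loses at a terminal position; elsewhere, the mover wins exactly when some move hands the opponent an L position.
n=0: no move → L
n=1: no move → L
n=2: reaches L-position 1 → W
n=3: reaches L-position 1 → W
n=4: only reaches 2(W), 3(W), all W → L
n=5: reaches L-position 4 → W
n=6: reaches L-position 4 → W
n=7: only reaches 6(W), which is W → L

3: W, 7: L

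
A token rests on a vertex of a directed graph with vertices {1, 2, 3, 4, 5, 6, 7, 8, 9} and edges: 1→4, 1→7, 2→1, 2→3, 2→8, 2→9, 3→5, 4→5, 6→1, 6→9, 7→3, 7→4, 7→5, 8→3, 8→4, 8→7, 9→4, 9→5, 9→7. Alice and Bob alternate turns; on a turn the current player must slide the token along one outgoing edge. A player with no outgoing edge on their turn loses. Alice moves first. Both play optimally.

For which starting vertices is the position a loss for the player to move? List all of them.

Build the W/L table. Terminal = L. A non-terminal position is W if it has a move to some L; otherwise it is L.
Every edge goes from a vertex to one that appears earlier in the order 5, 4, 3, 7, 9, 1, 8, 6, 2, so processing vertices in that order labels each vertex after all of its successors.
5: no outgoing edge → L
4: W (go to 5, an L position)
3: W (go to 5, an L position)
7: W (go to 5, an L position)
9: W (go to 5, an L position)
1: L (options 7(W), 4(W) are all W)
8: L (options 7(W), 3(W), 4(W) are all W)
6: W (go to 1, an L position)
2: W (go to 8, an L position)
The losing starting vertices are exactly the entries labelled L in this table (3 of them).

1, 5, 8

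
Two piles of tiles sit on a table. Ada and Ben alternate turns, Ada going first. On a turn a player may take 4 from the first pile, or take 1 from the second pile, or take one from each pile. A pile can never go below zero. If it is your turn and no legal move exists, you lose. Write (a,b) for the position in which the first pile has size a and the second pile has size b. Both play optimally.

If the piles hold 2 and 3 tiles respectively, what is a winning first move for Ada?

Work bottom-up. With no move the player to move loses. Otherwise the position is W if at least one move leads to an L position for the opponent, and L if every move leads to a W.
No move ever increases a pile, so every position that can arise here has a ≤ 2 and b ≤ 3; it is enough to label the cells with 0 ≤ a ≤ 2 and 0 ≤ b ≤ 3.
Every move lowers a or b (never raises either), so fill the grid row by row in increasing a, and left to right within a row: each cell's successors are then already labelled.
      b=0  b=1  b=2  b=3
a=0:    L    W    L    W
a=1:    L    W    L    W
a=2:    L    W    L    W
Cells with no legal move (terminal, hence L): (0,0), (1,0), (2,0).
The remaining L cells, each justified by listing all of its moves:
(0,2): only reaches (0,1)(W), which is W → L
(1,2): only reaches (1,1)(W), (0,1)(W), all W → L
(2,2): only reaches (2,1)(W), (1,1)(W), all W → L
Every other cell has at least one move into one of the L cells above, so it is W.
From (2,3), the L positions reachable in one move are: (2,2), (1,2). Any move reaching one of these is winning.

Move to (2,2).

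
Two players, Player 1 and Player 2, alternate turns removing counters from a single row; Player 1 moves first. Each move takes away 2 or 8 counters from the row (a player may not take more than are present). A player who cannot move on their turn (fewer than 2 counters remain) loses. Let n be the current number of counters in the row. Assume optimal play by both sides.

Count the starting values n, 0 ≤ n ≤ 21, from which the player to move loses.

10

Label each position W (a win for the player to move) or L (a loss). A position with no legal move is L; any other position is W exactly when some move reaches an L, and L when every move reaches a W.
n=0: no move → L
n=1: no move → L
n=2: reaches L-position 0 → W
n=3: reaches L-position 1 → W
n=4: only reaches 2(W), which is W → L
n=5: only reaches 3(W), which is W → L
n=6: reaches L-position 4 → W
n=7: reaches L-position 5 → W
n=8: reaches L-position 0 → W
n=9: reaches L-position 1 → W
n=10: only reaches 8(W), 2(W), all W → L
n=11: only reaches 9(W), 3(W), all W → L
n=12: reaches L-position 10 → W
n=13: reaches L-position 11 → W
n=14: only reaches 12(W), 6(W), all W → L
n=15: only reaches 13(W), 7(W), all W → L
n=16: reaches L-position 14 → W
n=17: reaches L-position 15 → W
n=18: reaches L-position 10 → W
n=19: reaches L-position 11 → W
n=20: only reaches 18(W), 12(W), all W → L
n=21: only reaches 19(W), 13(W), all W → L
L entries with 0 ≤ n ≤ 21: n = 0, 1, 4, 5, 10, 11, 14, 15, 20, 21; that makes 10.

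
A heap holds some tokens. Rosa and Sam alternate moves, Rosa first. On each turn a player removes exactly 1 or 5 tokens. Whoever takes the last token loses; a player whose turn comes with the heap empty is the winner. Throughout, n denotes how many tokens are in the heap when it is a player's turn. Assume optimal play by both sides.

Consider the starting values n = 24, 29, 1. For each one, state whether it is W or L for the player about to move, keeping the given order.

Build the W/L table. Terminal = W. A non-terminal position is W if it has a move to some L; otherwise it is L.
n=0: no move; the opponent has just taken the last token and therefore loses → W
n=1: L (sole option 0(W) is W)
n=2: W (go to 1, an L position)
n=3: L (sole option 2(W) is W)
n=4: W (go to 3, an L position)
n=5: L (options 4(W), 0(W) are all W)
n=6: W (go to 5, an L position)
n=7: L (options 6(W), 2(W) are all W)
n=8: W (go to 7, an L position)
n=9: L (options 8(W), 4(W) are all W)
n=10: W (go to 9, an L position)
n=11: L (options 10(W), 6(W) are all W)
n=12: W (go to 11, an L position)
n=13: L (options 12(W), 8(W) are all W)
n=14: W (go to 13, an L position)
n=15: L (options 14(W), 10(W) are all W)
n=16: W (go to 15, an L position)
n=17: L (options 16(W), 12(W) are all W)
n=18: W (go to 17, an L position)
n=19: L (options 18(W), 14(W) are all W)
n=20: W (go to 19, an L position)
n=21: L (options 20(W), 16(W) are all W)
n=22: W (go to 21, an L position)
n=23: L (options 22(W), 18(W) are all W)
n=24: W (go to 23, an L position)
n=25: L (options 24(W), 20(W) are all W)
n=26: W (go to 25, an L position)
n=27: L (options 26(W), 22(W) are all W)
n=28: W (go to 27, an L position)
n=29: L (options 28(W), 24(W) are all W)

24: W, 29: L, 1: L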